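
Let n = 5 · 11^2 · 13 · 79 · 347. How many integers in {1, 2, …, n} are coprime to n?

142496640

φ(215603245) = 215603245 · (1 − 1/5) · (1 − 1/11) · (1 − 1/13) · (1 − 1/79) · (1 − 1/347)
       = 215603245 · 12954240/19600295 = 142496640.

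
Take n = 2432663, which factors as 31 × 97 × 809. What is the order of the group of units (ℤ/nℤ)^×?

2327040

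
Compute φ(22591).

20160

First factor: 22591 = 19 * 29 * 41.
φ(19) = 19 − 1 = 18.
φ(29) = 29 − 1 = 28.
φ(41) = 41 − 1 = 40.
φ(22591) = 18 × 28 × 40 = 20160.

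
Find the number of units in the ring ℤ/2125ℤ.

First factor: 2125 = 5^3 · 17.
φ(2125) = 2125 · (1 − 1/5) · (1 − 1/17)
       = 2125 · 64/85 = 1600.

1600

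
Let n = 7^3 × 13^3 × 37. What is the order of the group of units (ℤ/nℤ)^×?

21464352

φ(7^3) = 7^2·(7−1) = 49·6 = 294.
φ(13^3) = 13^3 − 13^2 = 2197 − 169 = 2028.
φ(37) = 37 − 1 = 36.
φ(27882127) = 294 × 2028 × 36 = 21464352.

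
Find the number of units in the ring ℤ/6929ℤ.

Prime factorization: 6929 = 13^2 · 41.
φ(13^2) = 13^2 − 13^1 = 169 − 13 = 156.
φ(41) = 41 − 1 = 40.
Multiply: 156 · 40 = 6240.

6240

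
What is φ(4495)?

3360

Prime factorization: 4495 = 5 * 29 * 31.
φ(4495) = 4495 · (1 − 1/5) · (1 − 1/29) · (1 − 1/31)
       = 4495 · 3360/4495 = 3360.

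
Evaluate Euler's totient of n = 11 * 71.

φ(781) = 781 · (1 − 1/11) · (1 − 1/71)
       = 781 · 700/781 = 700.

700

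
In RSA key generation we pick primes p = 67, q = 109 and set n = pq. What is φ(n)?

7128

φ(7303) = 7303 · (1 − 1/67) · (1 − 1/109)
       = 7303 · 7128/7303 = 7128.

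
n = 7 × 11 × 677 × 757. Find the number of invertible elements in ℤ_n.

φ(7) = 7 − 1 = 6.
φ(11) = 11 − 1 = 10.
φ(677) = 677 − 1 = 676.
φ(757) = 757 − 1 = 756.
Multiply: 6 · 10 · 676 · 756 = 30663360.

30663360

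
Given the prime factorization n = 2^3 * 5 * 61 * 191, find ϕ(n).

φ(466040) = 466040 · (1 − 1/2) · (1 − 1/5) · (1 − 1/61) · (1 − 1/191)
       = 466040 · 45600/116510 = 182400.

182400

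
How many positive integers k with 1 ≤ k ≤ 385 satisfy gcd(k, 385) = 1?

240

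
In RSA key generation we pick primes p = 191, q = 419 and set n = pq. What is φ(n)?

φ(80029) = 80029 · (1 − 1/191) · (1 − 1/419)
       = 80029 · 79420/80029 = 79420.

79420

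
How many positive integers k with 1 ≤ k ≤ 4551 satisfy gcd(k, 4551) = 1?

2880

First factor: 4551 = 3 · 37 · 41.
φ(3) = 3 − 1 = 2.
φ(37) = 37 − 1 = 36.
φ(41) = 41 − 1 = 40.
Multiply: 2 · 36 · 40 = 2880.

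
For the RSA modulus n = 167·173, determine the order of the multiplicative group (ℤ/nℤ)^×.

28552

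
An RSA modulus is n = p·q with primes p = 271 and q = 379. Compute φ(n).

φ(pq) = (p−1)(q−1) = 270 · 378 = 102060.

102060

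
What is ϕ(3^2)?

6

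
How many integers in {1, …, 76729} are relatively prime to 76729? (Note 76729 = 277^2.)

76452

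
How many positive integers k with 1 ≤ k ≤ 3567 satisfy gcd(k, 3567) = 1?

2240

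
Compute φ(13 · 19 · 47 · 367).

φ(13) = 13 − 1 = 12.
φ(19) = 19 − 1 = 18.
φ(47) = 47 − 1 = 46.
φ(367) = 367 − 1 = 366.
Since φ is multiplicative, φ(4260503) = 12 · 18 · 46 · 366 = 3636576.

3636576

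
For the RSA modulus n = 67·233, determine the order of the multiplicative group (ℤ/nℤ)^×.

15312

φ(15611) = 15611 · (1 − 1/67) · (1 − 1/233)
       = 15611 · 15312/15611 = 15312.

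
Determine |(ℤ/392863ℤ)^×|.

332640

Prime factorization: 392863 = 19 · 23 · 29 · 31.
φ(19) = 19 − 1 = 18.
φ(23) = 23 − 1 = 22.
φ(29) = 29 − 1 = 28.
φ(31) = 31 − 1 = 30.
Since φ is multiplicative, φ(392863) = 18 · 22 · 28 · 30 = 332640.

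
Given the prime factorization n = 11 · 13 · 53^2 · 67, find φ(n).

21827520

φ(26913029) = 26913029 · (1 − 1/11) · (1 − 1/13) · (1 − 1/53) · (1 − 1/67)
       = 26913029 · 411840/507793 = 21827520.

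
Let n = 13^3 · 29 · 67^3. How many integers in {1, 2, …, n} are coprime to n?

φ(19162513019) = 19162513019 · (1 − 1/13) · (1 − 1/29) · (1 − 1/67)
       = 19162513019 · 22176/25259 = 16823622816.

16823622816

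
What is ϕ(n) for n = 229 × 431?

98040

φ(98699) = 98699 · (1 − 1/229) · (1 − 1/431)
       = 98699 · 98040/98699 = 98040.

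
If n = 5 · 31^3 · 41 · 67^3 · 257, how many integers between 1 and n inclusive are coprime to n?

φ(5) = 5 − 1 = 4.
φ(31^3) = 31^2·(31−1) = 961·30 = 28830.
φ(41) = 41 − 1 = 40.
φ(67^3) = 67^2·(67−1) = 4489·66 = 296274.
φ(257) = 257 − 1 = 256.
Multiply: 4 · 28830 · 40 · 296274 · 256 = 349863093043200.

349863093043200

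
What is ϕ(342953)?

Factor 342953: 342953 = 13 · 23 · 31 · 37.
φ(13) = 13 − 1 = 12.
φ(23) = 23 − 1 = 22.
φ(31) = 31 − 1 = 30.
φ(37) = 37 − 1 = 36.
φ(342953) = 12 × 22 × 30 × 36 = 285120.

285120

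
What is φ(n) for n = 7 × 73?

φ(511) = 511 · (1 − 1/7) · (1 − 1/73)
       = 511 · 432/511 = 432.

432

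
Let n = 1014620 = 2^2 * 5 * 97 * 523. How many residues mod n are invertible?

400896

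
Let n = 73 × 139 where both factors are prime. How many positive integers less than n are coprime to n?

9936

φ(73) = 73 − 1 = 72.
φ(139) = 139 − 1 = 138.
Multiply: 72 · 138 = 9936.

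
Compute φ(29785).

Factor 29785: 29785 = 5 · 7 · 23 · 37.
φ(5) = 5 − 1 = 4.
φ(7) = 7 − 1 = 6.
φ(23) = 23 − 1 = 22.
φ(37) = 37 − 1 = 36.
Since φ is multiplicative, φ(29785) = 4 · 6 · 22 · 36 = 19008.

19008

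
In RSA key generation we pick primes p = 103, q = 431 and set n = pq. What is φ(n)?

43860

φ(103) = 103 − 1 = 102.
φ(431) = 431 − 1 = 430.
Since φ is multiplicative, φ(44393) = 102 · 430 = 43860.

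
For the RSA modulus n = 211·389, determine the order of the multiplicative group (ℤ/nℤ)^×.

φ(n) = (p − 1)(q − 1) = (211−1)(389−1) = 210·388 = 81480.

81480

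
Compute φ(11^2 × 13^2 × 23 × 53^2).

φ(11^2) = 11^2 − 11^1 = 121 − 11 = 110.
φ(13^2) = 13^2 − 13^1 = 169 − 13 = 156.
φ(23) = 23 − 1 = 22.
φ(53^2) = 53^1·(53−1) = 53·52 = 2756.
Multiply: 110 · 156 · 22 · 2756 = 1040445120.

1040445120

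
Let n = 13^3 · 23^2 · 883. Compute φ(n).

905080176

φ(13^3) = 13^3 − 13^2 = 2197 − 169 = 2028.
φ(23^2) = 23^2 − 23^1 = 529 − 23 = 506.
φ(883) = 883 − 1 = 882.
Multiply: 2028 · 506 · 882 = 905080176.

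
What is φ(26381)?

Factor 26381: 26381 = 23 * 31 * 37.
φ(23) = 23 − 1 = 22.
φ(31) = 31 − 1 = 30.
φ(37) = 37 − 1 = 36.
Since φ is multiplicative, φ(26381) = 22 · 30 · 36 = 23760.

23760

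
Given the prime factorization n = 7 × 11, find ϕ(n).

60

φ(77) = 77 · (1 − 1/7) · (1 − 1/11)
       = 77 · 60/77 = 60.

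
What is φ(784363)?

677376

Prime factorization: 784363 = 17 · 29 · 37 · 43.
φ(784363) = 784363 · (1 − 1/17) · (1 − 1/29) · (1 − 1/37) · (1 − 1/43)
       = 784363 · 677376/784363 = 677376.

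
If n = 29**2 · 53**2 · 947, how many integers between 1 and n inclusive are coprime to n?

2117026912

φ(29^2) = 29^1·(29−1) = 29·28 = 812.
φ(53^2) = 53^2 − 53^1 = 2809 − 53 = 2756.
φ(947) = 947 − 1 = 946.
Multiply: 812 · 2756 · 946 = 2117026912.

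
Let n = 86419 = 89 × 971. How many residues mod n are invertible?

85360

φ(86419) = 86419 · (1 − 1/89) · (1 − 1/971)
       = 86419 · 85360/86419 = 85360.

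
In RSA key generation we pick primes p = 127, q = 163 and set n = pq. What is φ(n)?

φ(20701) = 20701 · (1 − 1/127) · (1 − 1/163)
       = 20701 · 20412/20701 = 20412.

20412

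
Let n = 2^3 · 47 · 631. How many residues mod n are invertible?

φ(237256) = 237256 · (1 − 1/2) · (1 − 1/47) · (1 − 1/631)
       = 237256 · 28980/59314 = 115920.

115920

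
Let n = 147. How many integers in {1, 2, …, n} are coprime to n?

84

First factor: 147 = 3 * 7**2.
φ(147) = 147 · (1 − 1/3) · (1 − 1/7)
       = 147 · 12/21 = 84.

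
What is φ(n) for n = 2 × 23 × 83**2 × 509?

φ(2) = 2 − 1 = 1.
φ(23) = 23 − 1 = 22.
φ(83^2) = 83^2 − 83^1 = 6889 − 83 = 6806.
φ(509) = 509 − 1 = 508.
φ(161299046) = 1 × 22 × 6806 × 508 = 76063856.

76063856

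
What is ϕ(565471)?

First factor: 565471 = 17 × 29 × 31 × 37.
φ(17) = 17 − 1 = 16.
φ(29) = 29 − 1 = 28.
φ(31) = 31 − 1 = 30.
φ(37) = 37 − 1 = 36.
Multiply: 16 · 28 · 30 · 36 = 483840.

483840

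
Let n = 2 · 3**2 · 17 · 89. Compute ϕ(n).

φ(27234) = 27234 · (1 − 1/2) · (1 − 1/3) · (1 − 1/17) · (1 − 1/89)
       = 27234 · 2816/9078 = 8448.

8448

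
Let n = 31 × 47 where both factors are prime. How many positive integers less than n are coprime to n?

φ(1457) = 1457 · (1 − 1/31) · (1 − 1/47)
       = 1457 · 1380/1457 = 1380.

1380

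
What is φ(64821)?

38400

First factor: 64821 = 3 * 17 * 31 * 41.
φ(64821) = 64821 · (1 − 1/3) · (1 − 1/17) · (1 − 1/31) · (1 − 1/41)
       = 64821 · 38400/64821 = 38400.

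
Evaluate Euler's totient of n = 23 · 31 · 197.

129360

φ(140461) = 140461 · (1 − 1/23) · (1 − 1/31) · (1 − 1/197)
       = 140461 · 129360/140461 = 129360.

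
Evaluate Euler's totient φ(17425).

12800

Prime factorization: 17425 = 5**2 × 17 × 41.
φ(5^2) = 5^1·(5−1) = 5·4 = 20.
φ(17) = 17 − 1 = 16.
φ(41) = 41 − 1 = 40.
φ(17425) = 20 × 16 × 40 = 12800.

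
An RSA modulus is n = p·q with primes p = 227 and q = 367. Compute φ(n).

82716

φ(n) = (p − 1)(q − 1) = (227−1)(367−1) = 226·366 = 82716.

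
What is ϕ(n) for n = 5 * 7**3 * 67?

φ(5) = 5 − 1 = 4.
φ(7^3) = 7^2·(7−1) = 49·6 = 294.
φ(67) = 67 − 1 = 66.
φ(114905) = 4 × 294 × 66 = 77616.

77616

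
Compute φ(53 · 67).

φ(53) = 53 − 1 = 52.
φ(67) = 67 − 1 = 66.
Multiply: 52 · 66 = 3432.

3432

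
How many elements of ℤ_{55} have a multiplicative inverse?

40

55 = 5 * 11.
φ(55) = 55 · (1 − 1/5) · (1 − 1/11)
       = 55 · 40/55 = 40.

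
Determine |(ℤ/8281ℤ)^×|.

6552

First factor: 8281 = 7**2 * 13**2.
φ(8281) = 8281 · (1 − 1/7) · (1 − 1/13)
       = 8281 · 72/91 = 6552.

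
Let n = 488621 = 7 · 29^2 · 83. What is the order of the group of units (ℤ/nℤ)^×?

φ(488621) = 488621 · (1 − 1/7) · (1 − 1/29) · (1 − 1/83)
       = 488621 · 13776/16849 = 399504.

399504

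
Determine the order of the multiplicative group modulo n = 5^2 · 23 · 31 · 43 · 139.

76507200

φ(106540025) = 106540025 · (1 − 1/5) · (1 − 1/23) · (1 − 1/31) · (1 − 1/43) · (1 − 1/139)
       = 106540025 · 15301440/21308005 = 76507200.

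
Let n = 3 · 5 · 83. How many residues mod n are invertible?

656

φ(3) = 3 − 1 = 2.
φ(5) = 5 − 1 = 4.
φ(83) = 83 − 1 = 82.
φ(1245) = 2 × 4 × 82 = 656.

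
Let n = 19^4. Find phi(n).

φ(19^4) = 19^3·(19−1) = 6859·18 = 123462.

123462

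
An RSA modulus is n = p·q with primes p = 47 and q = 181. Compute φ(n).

For distinct primes, φ(pq) = (p−1)(q−1) = 46 × 180 = 8280.

8280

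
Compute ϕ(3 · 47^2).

4324

φ(6627) = 6627 · (1 − 1/3) · (1 − 1/47)
       = 6627 · 92/141 = 4324.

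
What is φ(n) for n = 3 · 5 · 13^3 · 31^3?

φ(981762405) = 981762405 · (1 − 1/3) · (1 − 1/5) · (1 − 1/13) · (1 − 1/31)
       = 981762405 · 2880/6045 = 467737920.

467737920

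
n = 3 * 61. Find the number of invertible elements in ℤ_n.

120

φ(3) = 3 − 1 = 2.
φ(61) = 61 − 1 = 60.
Since φ is multiplicative, φ(183) = 2 · 60 = 120.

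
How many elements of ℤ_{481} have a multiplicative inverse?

Prime factorization: 481 = 13 · 37.
φ(481) = 481 · (1 − 1/13) · (1 − 1/37)
       = 481 · 432/481 = 432.

432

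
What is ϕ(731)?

672

731 = 17 · 43.
φ(17) = 17 − 1 = 16.
φ(43) = 43 − 1 = 42.
φ(731) = 16 × 42 = 672.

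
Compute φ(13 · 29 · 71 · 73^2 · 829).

102358287360

φ(118249673347) = 118249673347 · (1 − 1/13) · (1 − 1/29) · (1 − 1/71) · (1 − 1/73) · (1 − 1/829)
       = 118249673347 · 1402168320/1619858539 = 102358287360.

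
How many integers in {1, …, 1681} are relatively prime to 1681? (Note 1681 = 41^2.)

φ(1681) = 1681 · (1 − 1/41)
       = 1681 · 40/41 = 1640.

1640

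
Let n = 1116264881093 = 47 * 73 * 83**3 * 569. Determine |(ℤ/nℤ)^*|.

1062695155968

φ(47) = 47 − 1 = 46.
φ(73) = 73 − 1 = 72.
φ(83^3) = 83^2·(83−1) = 6889·82 = 564898.
φ(569) = 569 − 1 = 568.
Since φ is multiplicative, φ(1116264881093) = 46 · 72 · 564898 · 568 = 1062695155968.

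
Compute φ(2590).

Prime factorization: 2590 = 2 · 5 · 7 · 37.
φ(2) = 2 − 1 = 1.
φ(5) = 5 − 1 = 4.
φ(7) = 7 − 1 = 6.
φ(37) = 37 − 1 = 36.
Multiply: 1 · 4 · 6 · 36 = 864.

864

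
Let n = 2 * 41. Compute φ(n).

φ(82) = 82 · (1 − 1/2) · (1 − 1/41)
       = 82 · 40/82 = 40.

40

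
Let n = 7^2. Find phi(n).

42

φ(49) = 49 · (1 − 1/7)
       = 49 · 6/7 = 42.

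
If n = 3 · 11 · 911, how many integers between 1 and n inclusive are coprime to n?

18200

φ(3) = 3 − 1 = 2.
φ(11) = 11 − 1 = 10.
φ(911) = 911 − 1 = 910.
φ(30063) = 2 × 10 × 910 = 18200.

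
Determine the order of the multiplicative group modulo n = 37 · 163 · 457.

2659392

φ(37) = 37 − 1 = 36.
φ(163) = 163 − 1 = 162.
φ(457) = 457 − 1 = 456.
φ(2756167) = 36 × 162 × 456 = 2659392.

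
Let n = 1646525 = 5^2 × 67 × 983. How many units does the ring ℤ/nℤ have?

φ(5^2) = 5^2 − 5^1 = 25 − 5 = 20.
φ(67) = 67 − 1 = 66.
φ(983) = 983 − 1 = 982.
Multiply: 20 · 66 · 982 = 1296240.

1296240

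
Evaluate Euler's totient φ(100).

Prime factorization: 100 = 2^2 · 5^2.
φ(2^2) = 2^1·(2−1) = 2·1 = 2.
φ(5^2) = 5^1·(5−1) = 5·4 = 20.
Multiply: 2 · 20 = 40.

40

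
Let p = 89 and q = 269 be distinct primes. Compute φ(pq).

23584

φ(23941) = 23941 · (1 − 1/89) · (1 − 1/269)
       = 23941 · 23584/23941 = 23584.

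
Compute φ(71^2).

4970

φ(5041) = 5041 · (1 − 1/71)
       = 5041 · 70/71 = 4970.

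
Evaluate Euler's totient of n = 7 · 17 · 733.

φ(7) = 7 − 1 = 6.
φ(17) = 17 − 1 = 16.
φ(733) = 733 − 1 = 732.
Since φ is multiplicative, φ(87227) = 6 · 16 · 732 = 70272.

70272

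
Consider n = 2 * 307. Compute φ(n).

306

φ(614) = 614 · (1 − 1/2) · (1 − 1/307)
       = 614 · 306/614 = 306.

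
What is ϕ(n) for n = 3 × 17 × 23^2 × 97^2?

150779904

φ(3) = 3 − 1 = 2.
φ(17) = 17 − 1 = 16.
φ(23^2) = 23^2 − 23^1 = 529 − 23 = 506.
φ(97^2) = 97^2 − 97^1 = 9409 − 97 = 9312.
Since φ is multiplicative, φ(253845411) = 2 · 16 · 506 · 9312 = 150779904.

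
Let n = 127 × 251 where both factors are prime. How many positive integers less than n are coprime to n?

For distinct primes, φ(pq) = (p−1)(q−1) = 126 × 250 = 31500.

31500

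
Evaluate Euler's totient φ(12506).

Factor 12506: 12506 = 2 × 13**2 × 37.
φ(2) = 2 − 1 = 1.
φ(13^2) = 13^1·(13−1) = 13·12 = 156.
φ(37) = 37 − 1 = 36.
φ(12506) = 1 × 156 × 36 = 5616.

5616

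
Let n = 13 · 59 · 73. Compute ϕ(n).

φ(13) = 13 − 1 = 12.
φ(59) = 59 − 1 = 58.
φ(73) = 73 − 1 = 72.
Since φ is multiplicative, φ(55991) = 12 · 58 · 72 = 50112.

50112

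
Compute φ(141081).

86400

First factor: 141081 = 3 * 31 * 37 * 41.
φ(141081) = 141081 · (1 − 1/3) · (1 − 1/31) · (1 − 1/37) · (1 − 1/41)
       = 141081 · 86400/141081 = 86400.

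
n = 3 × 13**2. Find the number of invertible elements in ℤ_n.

312

φ(3) = 3 − 1 = 2.
φ(13^2) = 13^1·(13−1) = 13·12 = 156.
φ(507) = 2 × 156 = 312.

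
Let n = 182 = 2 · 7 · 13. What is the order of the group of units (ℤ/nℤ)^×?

72

φ(182) = 182 · (1 − 1/2) · (1 − 1/7) · (1 − 1/13)
       = 182 · 72/182 = 72.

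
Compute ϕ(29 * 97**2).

φ(29) = 29 − 1 = 28.
φ(97^2) = 97^2 − 97^1 = 9409 − 97 = 9312.
Since φ is multiplicative, φ(272861) = 28 · 9312 = 260736.

260736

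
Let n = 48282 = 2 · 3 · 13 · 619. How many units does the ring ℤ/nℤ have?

14832

φ(48282) = 48282 · (1 − 1/2) · (1 − 1/3) · (1 − 1/13) · (1 − 1/619)
       = 48282 · 14832/48282 = 14832.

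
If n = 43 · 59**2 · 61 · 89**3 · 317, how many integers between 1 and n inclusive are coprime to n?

1899460707217920

φ(43) = 43 − 1 = 42.
φ(59^2) = 59^2 − 59^1 = 3481 − 59 = 3422.
φ(61) = 61 − 1 = 60.
φ(89^3) = 89^3 − 89^2 = 704969 − 7921 = 697048.
φ(317) = 317 − 1 = 316.
Since φ is multiplicative, φ(2040476493529699) = 42 · 3422 · 60 · 697048 · 316 = 1899460707217920.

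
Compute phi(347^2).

120062

φ(120409) = 120409 · (1 − 1/347)
       = 120409 · 346/347 = 120062.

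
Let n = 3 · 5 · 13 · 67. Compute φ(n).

φ(3) = 3 − 1 = 2.
φ(5) = 5 − 1 = 4.
φ(13) = 13 − 1 = 12.
φ(67) = 67 − 1 = 66.
Multiply: 2 · 4 · 12 · 66 = 6336.

6336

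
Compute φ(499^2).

φ(499^2) = 499^1·(499−1) = 499·498 = 248502.

248502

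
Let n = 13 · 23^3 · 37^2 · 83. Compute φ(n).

15253786944

φ(17972496217) = 17972496217 · (1 − 1/13) · (1 − 1/23) · (1 − 1/37) · (1 − 1/83)
       = 17972496217 · 779328/918229 = 15253786944.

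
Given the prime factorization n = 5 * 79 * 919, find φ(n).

φ(363005) = 363005 · (1 − 1/5) · (1 − 1/79) · (1 − 1/919)
       = 363005 · 286416/363005 = 286416.

286416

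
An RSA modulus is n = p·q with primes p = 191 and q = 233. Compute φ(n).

φ(44503) = 44503 · (1 − 1/191) · (1 − 1/233)
       = 44503 · 44080/44503 = 44080.

44080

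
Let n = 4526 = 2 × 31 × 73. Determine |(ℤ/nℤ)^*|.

2160

φ(4526) = 4526 · (1 − 1/2) · (1 − 1/31) · (1 − 1/73)
       = 4526 · 2160/4526 = 2160.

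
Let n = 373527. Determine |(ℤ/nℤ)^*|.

Factor 373527: 373527 = 3^2 · 7^3 · 11^2.
φ(3^2) = 3^2 − 3^1 = 9 − 3 = 6.
φ(7^3) = 7^3 − 7^2 = 343 − 49 = 294.
φ(11^2) = 11^2 − 11^1 = 121 − 11 = 110.
Since φ is multiplicative, φ(373527) = 6 · 294 · 110 = 194040.

194040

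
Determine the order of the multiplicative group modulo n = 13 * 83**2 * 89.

φ(7970573) = 7970573 · (1 − 1/13) · (1 − 1/83) · (1 − 1/89)
       = 7970573 · 86592/96031 = 7187136.

7187136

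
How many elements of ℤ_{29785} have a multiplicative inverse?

19008

First factor: 29785 = 5 * 7 * 23 * 37.
φ(5) = 5 − 1 = 4.
φ(7) = 7 − 1 = 6.
φ(23) = 23 − 1 = 22.
φ(37) = 37 − 1 = 36.
φ(29785) = 4 × 6 × 22 × 36 = 19008.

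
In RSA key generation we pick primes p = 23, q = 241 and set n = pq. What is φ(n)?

φ(pq) = (p−1)(q−1) = 22 · 240 = 5280.

5280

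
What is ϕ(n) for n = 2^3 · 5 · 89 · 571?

φ(2^3) = 2^2·(2−1) = 4·1 = 4.
φ(5) = 5 − 1 = 4.
φ(89) = 89 − 1 = 88.
φ(571) = 571 − 1 = 570.
Multiply: 4 · 4 · 88 · 570 = 802560.

802560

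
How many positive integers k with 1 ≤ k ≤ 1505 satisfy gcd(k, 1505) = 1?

1505 = 5 · 7 · 43.
φ(1505) = 1505 · (1 − 1/5) · (1 − 1/7) · (1 − 1/43)
       = 1505 · 1008/1505 = 1008.

1008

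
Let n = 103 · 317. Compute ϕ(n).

φ(103) = 103 − 1 = 102.
φ(317) = 317 − 1 = 316.
Since φ is multiplicative, φ(32651) = 102 · 316 = 32232.

32232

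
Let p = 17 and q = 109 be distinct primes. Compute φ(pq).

φ(n) = (p − 1)(q − 1) = (17−1)(109−1) = 16·108 = 1728.

1728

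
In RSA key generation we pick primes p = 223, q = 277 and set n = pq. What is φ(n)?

61272

φ(pq) = (p−1)(q−1) = 222 · 276 = 61272.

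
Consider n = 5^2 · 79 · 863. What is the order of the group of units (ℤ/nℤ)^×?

φ(1704425) = 1704425 · (1 − 1/5) · (1 − 1/79) · (1 − 1/863)
       = 1704425 · 268944/340885 = 1344720.

1344720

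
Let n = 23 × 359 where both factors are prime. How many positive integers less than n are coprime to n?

7876

For distinct primes, φ(pq) = (p−1)(q−1) = 22 × 358 = 7876.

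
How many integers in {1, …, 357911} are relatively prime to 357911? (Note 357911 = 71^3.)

352870

φ(71^3) = 71^2·(71−1) = 5041·70 = 352870.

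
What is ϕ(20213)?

20213 = 17 * 29 * 41.
φ(20213) = 20213 · (1 − 1/17) · (1 − 1/29) · (1 − 1/41)
       = 20213 · 17920/20213 = 17920.

17920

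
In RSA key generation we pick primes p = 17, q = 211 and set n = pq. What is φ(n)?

3360

For distinct primes, φ(pq) = (p−1)(q−1) = 16 × 210 = 3360.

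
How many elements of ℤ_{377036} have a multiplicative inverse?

158400

First factor: 377036 = 2**2 * 11**2 * 19 * 41.
φ(377036) = 377036 · (1 − 1/2) · (1 − 1/11) · (1 − 1/19) · (1 − 1/41)
       = 377036 · 7200/17138 = 158400.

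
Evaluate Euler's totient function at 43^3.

77658

φ(43^3) = 43^3 − 43^2 = 79507 − 1849 = 77658.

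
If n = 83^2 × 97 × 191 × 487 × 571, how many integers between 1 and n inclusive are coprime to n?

34389661708800

φ(35491663536731) = 35491663536731 · (1 − 1/83) · (1 − 1/97) · (1 − 1/191) · (1 − 1/487) · (1 − 1/571)
       = 35491663536731 · 414333273600/427610404057 = 34389661708800.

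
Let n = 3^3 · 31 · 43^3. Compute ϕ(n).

41935320

φ(66547359) = 66547359 · (1 − 1/3) · (1 − 1/31) · (1 − 1/43)
       = 66547359 · 2520/3999 = 41935320.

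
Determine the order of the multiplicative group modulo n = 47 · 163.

7452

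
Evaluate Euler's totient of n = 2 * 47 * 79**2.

283452

φ(2) = 2 − 1 = 1.
φ(47) = 47 − 1 = 46.
φ(79^2) = 79^1·(79−1) = 79·78 = 6162.
φ(586654) = 1 × 46 × 6162 = 283452.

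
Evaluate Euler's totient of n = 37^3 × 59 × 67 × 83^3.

106573177646496

φ(37^3) = 37^3 − 37^2 = 50653 − 1369 = 49284.
φ(59) = 59 − 1 = 58.
φ(67) = 67 − 1 = 66.
φ(83^3) = 83^2·(83−1) = 6889·82 = 564898.
Multiply: 49284 · 58 · 66 · 564898 = 106573177646496.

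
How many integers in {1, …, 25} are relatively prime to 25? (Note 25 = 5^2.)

20

φ(5^2) = 5^2 − 5^1 = 25 − 5 = 20.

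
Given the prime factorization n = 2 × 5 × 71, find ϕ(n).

280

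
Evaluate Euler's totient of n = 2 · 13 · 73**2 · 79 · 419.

2056399488

φ(4586275954) = 4586275954 · (1 − 1/2) · (1 − 1/13) · (1 − 1/73) · (1 − 1/79) · (1 − 1/419)
       = 4586275954 · 28169856/62825698 = 2056399488.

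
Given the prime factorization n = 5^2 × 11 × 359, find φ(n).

71600

φ(98725) = 98725 · (1 − 1/5) · (1 − 1/11) · (1 − 1/359)
       = 98725 · 14320/19745 = 71600.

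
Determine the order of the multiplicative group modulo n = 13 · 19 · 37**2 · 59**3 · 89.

φ(13) = 13 − 1 = 12.
φ(19) = 19 − 1 = 18.
φ(37^2) = 37^2 − 37^1 = 1369 − 37 = 1332.
φ(59^3) = 59^3 − 59^2 = 205379 − 3481 = 201898.
φ(89) = 89 − 1 = 88.
Since φ is multiplicative, φ(6180824936533) = 12 · 18 · 1332 · 201898 · 88 = 5111786009088.

5111786009088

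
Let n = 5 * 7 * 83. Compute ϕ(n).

1968

φ(5) = 5 − 1 = 4.
φ(7) = 7 − 1 = 6.
φ(83) = 83 − 1 = 82.
Since φ is multiplicative, φ(2905) = 4 · 6 · 82 = 1968.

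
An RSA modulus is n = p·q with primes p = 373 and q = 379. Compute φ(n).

φ(141367) = 141367 · (1 − 1/373) · (1 − 1/379)
       = 141367 · 140616/141367 = 140616.

140616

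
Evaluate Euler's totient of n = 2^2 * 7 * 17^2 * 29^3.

φ(2^2) = 2^2 − 2^1 = 4 − 2 = 2.
φ(7) = 7 − 1 = 6.
φ(17^2) = 17^2 − 17^1 = 289 − 17 = 272.
φ(29^3) = 29^3 − 29^2 = 24389 − 841 = 23548.
Multiply: 2 · 6 · 272 · 23548 = 76860672.

76860672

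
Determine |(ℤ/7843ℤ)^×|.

6600

First factor: 7843 = 11 × 23 × 31.
φ(7843) = 7843 · (1 − 1/11) · (1 − 1/23) · (1 − 1/31)
       = 7843 · 6600/7843 = 6600.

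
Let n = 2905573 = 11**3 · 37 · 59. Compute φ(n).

φ(2905573) = 2905573 · (1 − 1/11) · (1 − 1/37) · (1 − 1/59)
       = 2905573 · 20880/24013 = 2526480.

2526480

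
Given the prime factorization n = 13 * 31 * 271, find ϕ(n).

97200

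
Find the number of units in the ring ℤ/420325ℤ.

295680

Prime factorization: 420325 = 5^2 * 17 * 23 * 43.
φ(420325) = 420325 · (1 − 1/5) · (1 − 1/17) · (1 − 1/23) · (1 − 1/43)
       = 420325 · 59136/84065 = 295680.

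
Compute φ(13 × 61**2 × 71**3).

15498050400

φ(13) = 13 − 1 = 12.
φ(61^2) = 61^1·(61−1) = 61·60 = 3660.
φ(71^3) = 71^2·(71−1) = 5041·70 = 352870.
φ(17313228803) = 12 × 3660 × 352870 = 15498050400.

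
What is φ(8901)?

5544

Prime factorization: 8901 = 3**2 · 23 · 43.
φ(8901) = 8901 · (1 − 1/3) · (1 − 1/23) · (1 − 1/43)
       = 8901 · 1848/2967 = 5544.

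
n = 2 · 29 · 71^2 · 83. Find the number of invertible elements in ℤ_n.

φ(2) = 2 − 1 = 1.
φ(29) = 29 − 1 = 28.
φ(71^2) = 71^2 − 71^1 = 5041 − 71 = 4970.
φ(83) = 83 − 1 = 82.
Multiply: 1 · 28 · 4970 · 82 = 11411120.

11411120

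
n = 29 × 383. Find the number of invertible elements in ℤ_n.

10696

φ(29) = 29 − 1 = 28.
φ(383) = 383 − 1 = 382.
Multiply: 28 · 382 = 10696.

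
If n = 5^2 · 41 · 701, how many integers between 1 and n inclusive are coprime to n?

φ(5^2) = 5^1·(5−1) = 5·4 = 20.
φ(41) = 41 − 1 = 40.
φ(701) = 701 − 1 = 700.
Multiply: 20 · 40 · 700 = 560000.

560000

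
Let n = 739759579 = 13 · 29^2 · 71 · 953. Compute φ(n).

649340160

φ(13) = 13 − 1 = 12.
φ(29^2) = 29^1·(29−1) = 29·28 = 812.
φ(71) = 71 − 1 = 70.
φ(953) = 953 − 1 = 952.
φ(739759579) = 12 × 812 × 70 × 952 = 649340160.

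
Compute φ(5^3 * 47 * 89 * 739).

φ(5^3) = 5^3 − 5^2 = 125 − 25 = 100.
φ(47) = 47 − 1 = 46.
φ(89) = 89 − 1 = 88.
φ(739) = 739 − 1 = 738.
Since φ is multiplicative, φ(386404625) = 100 · 46 · 88 · 738 = 298742400.

298742400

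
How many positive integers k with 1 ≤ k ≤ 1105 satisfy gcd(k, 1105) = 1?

Factor 1105: 1105 = 5 · 13 · 17.
φ(5) = 5 − 1 = 4.
φ(13) = 13 − 1 = 12.
φ(17) = 17 − 1 = 16.
φ(1105) = 4 × 12 × 16 = 768.

768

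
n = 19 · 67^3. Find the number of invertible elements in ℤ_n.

φ(5714497) = 5714497 · (1 − 1/19) · (1 − 1/67)
       = 5714497 · 1188/1273 = 5332932.

5332932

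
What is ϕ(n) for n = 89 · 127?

φ(11303) = 11303 · (1 − 1/89) · (1 − 1/127)
       = 11303 · 11088/11303 = 11088.

11088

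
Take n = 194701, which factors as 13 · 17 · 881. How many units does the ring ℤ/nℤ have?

168960

φ(13) = 13 − 1 = 12.
φ(17) = 17 − 1 = 16.
φ(881) = 881 − 1 = 880.
φ(194701) = 12 × 16 × 880 = 168960.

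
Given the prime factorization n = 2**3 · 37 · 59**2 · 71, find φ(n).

φ(73156696) = 73156696 · (1 − 1/2) · (1 − 1/37) · (1 − 1/59) · (1 − 1/71)
       = 73156696 · 146160/309986 = 34493760.

34493760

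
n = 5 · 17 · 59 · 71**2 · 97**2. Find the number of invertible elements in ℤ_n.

φ(5) = 5 − 1 = 4.
φ(17) = 17 − 1 = 16.
φ(59) = 59 − 1 = 58.
φ(71^2) = 71^1·(71−1) = 71·70 = 4970.
φ(97^2) = 97^2 − 97^1 = 9409 − 97 = 9312.
Multiply: 4 · 16 · 58 · 4970 · 9312 = 171793735680.

171793735680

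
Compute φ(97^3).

φ(912673) = 912673 · (1 − 1/97)
       = 912673 · 96/97 = 903264.

903264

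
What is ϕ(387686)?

Prime factorization: 387686 = 2 * 13**2 * 31 * 37.
φ(2) = 2 − 1 = 1.
φ(13^2) = 13^2 − 13^1 = 169 − 13 = 156.
φ(31) = 31 − 1 = 30.
φ(37) = 37 − 1 = 36.
Multiply: 1 · 156 · 30 · 36 = 168480.

168480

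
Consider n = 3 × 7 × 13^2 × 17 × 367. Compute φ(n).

φ(22142211) = 22142211 · (1 − 1/3) · (1 − 1/7) · (1 − 1/13) · (1 − 1/17) · (1 − 1/367)
       = 22142211 · 843264/1703247 = 10962432.

10962432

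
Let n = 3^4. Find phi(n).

54

φ(81) = 81 · (1 − 1/3)
       = 81 · 2/3 = 54.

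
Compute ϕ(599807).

First factor: 599807 = 13 · 29 · 37 · 43.
φ(599807) = 599807 · (1 − 1/13) · (1 − 1/29) · (1 − 1/37) · (1 − 1/43)
       = 599807 · 508032/599807 = 508032.

508032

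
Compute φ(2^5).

16

φ(2^5) = 2^5 − 2^4 = 32 − 16 = 16.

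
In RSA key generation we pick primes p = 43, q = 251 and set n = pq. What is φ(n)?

φ(pq) = (p−1)(q−1) = 42 · 250 = 10500.

10500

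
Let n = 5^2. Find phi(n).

20

φ(25) = 25 · (1 − 1/5)
       = 25 · 4/5 = 20.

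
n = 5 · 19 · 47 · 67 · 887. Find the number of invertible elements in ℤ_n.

φ(265350485) = 265350485 · (1 − 1/5) · (1 − 1/19) · (1 − 1/47) · (1 − 1/67) · (1 − 1/887)
       = 265350485 · 193672512/265350485 = 193672512.

193672512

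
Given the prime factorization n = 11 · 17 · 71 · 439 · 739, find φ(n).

3620332800

φ(11) = 11 − 1 = 10.
φ(17) = 17 − 1 = 16.
φ(71) = 71 − 1 = 70.
φ(439) = 439 − 1 = 438.
φ(739) = 739 − 1 = 738.
Since φ is multiplicative, φ(4307337617) = 10 · 16 · 70 · 438 · 738 = 3620332800.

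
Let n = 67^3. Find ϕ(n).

φ(300763) = 300763 · (1 − 1/67)
       = 300763 · 66/67 = 296274.

296274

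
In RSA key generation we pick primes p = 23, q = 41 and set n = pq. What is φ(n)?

φ(n) = (p − 1)(q − 1) = (23−1)(41−1) = 22·40 = 880.

880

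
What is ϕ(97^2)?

9312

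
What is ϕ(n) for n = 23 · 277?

6072

φ(6371) = 6371 · (1 − 1/23) · (1 − 1/277)
       = 6371 · 6072/6371 = 6072.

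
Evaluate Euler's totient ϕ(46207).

36960

Prime factorization: 46207 = 7**2 * 23 * 41.
φ(46207) = 46207 · (1 − 1/7) · (1 − 1/23) · (1 − 1/41)
       = 46207 · 5280/6601 = 36960.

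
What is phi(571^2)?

325470

φ(326041) = 326041 · (1 − 1/571)
       = 326041 · 570/571 = 325470.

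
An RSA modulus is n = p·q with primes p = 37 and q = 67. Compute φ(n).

2376

φ(pq) = (p−1)(q−1) = 36 · 66 = 2376.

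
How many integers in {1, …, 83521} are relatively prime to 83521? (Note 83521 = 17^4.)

78608

φ(83521) = 83521 · (1 − 1/17)
       = 83521 · 16/17 = 78608.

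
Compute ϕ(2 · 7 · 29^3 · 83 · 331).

φ(9380545958) = 9380545958 · (1 − 1/2) · (1 − 1/7) · (1 − 1/29) · (1 − 1/83) · (1 − 1/331)
       = 9380545958 · 4546080/11154038 = 3823253280.

3823253280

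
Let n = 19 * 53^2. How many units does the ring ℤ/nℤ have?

φ(19) = 19 − 1 = 18.
φ(53^2) = 53^1·(53−1) = 53·52 = 2756.
Multiply: 18 · 2756 = 49608.

49608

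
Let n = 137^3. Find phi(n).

2552584

φ(2571353) = 2571353 · (1 − 1/137)
       = 2571353 · 136/137 = 2552584.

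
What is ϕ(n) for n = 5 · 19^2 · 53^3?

φ(268722985) = 268722985 · (1 − 1/5) · (1 − 1/19) · (1 − 1/53)
       = 268722985 · 3744/5035 = 199821024.

199821024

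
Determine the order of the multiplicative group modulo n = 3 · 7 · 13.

144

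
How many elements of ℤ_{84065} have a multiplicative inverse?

59136

84065 = 5 · 17 · 23 · 43.
φ(5) = 5 − 1 = 4.
φ(17) = 17 − 1 = 16.
φ(23) = 23 − 1 = 22.
φ(43) = 43 − 1 = 42.
Since φ is multiplicative, φ(84065) = 4 · 16 · 22 · 42 = 59136.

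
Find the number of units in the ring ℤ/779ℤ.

720

Prime factorization: 779 = 19 · 41.
φ(779) = 779 · (1 − 1/19) · (1 − 1/41)
       = 779 · 720/779 = 720.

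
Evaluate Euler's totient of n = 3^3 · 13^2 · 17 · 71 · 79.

φ(3^3) = 3^3 − 3^2 = 27 − 9 = 18.
φ(13^2) = 13^1·(13−1) = 13·12 = 156.
φ(17) = 17 − 1 = 16.
φ(71) = 71 − 1 = 70.
φ(79) = 79 − 1 = 78.
φ(435095739) = 18 × 156 × 16 × 70 × 78 = 245306880.

245306880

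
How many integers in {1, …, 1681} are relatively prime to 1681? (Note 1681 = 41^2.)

1640

φ(1681) = 1681 · (1 − 1/41)
       = 1681 · 40/41 = 1640.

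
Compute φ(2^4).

φ(16) = 16 · (1 − 1/2)
       = 16 · 1/2 = 8.

8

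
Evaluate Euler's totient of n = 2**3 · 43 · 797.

φ(2^3) = 2^2·(2−1) = 4·1 = 4.
φ(43) = 43 − 1 = 42.
φ(797) = 797 − 1 = 796.
φ(274168) = 4 × 42 × 796 = 133728.

133728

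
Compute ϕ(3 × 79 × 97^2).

1452672

φ(2229933) = 2229933 · (1 − 1/3) · (1 − 1/79) · (1 − 1/97)
       = 2229933 · 14976/22989 = 1452672.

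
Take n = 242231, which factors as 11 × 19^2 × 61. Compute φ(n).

205200

φ(11) = 11 − 1 = 10.
φ(19^2) = 19^1·(19−1) = 19·18 = 342.
φ(61) = 61 − 1 = 60.
φ(242231) = 10 × 342 × 60 = 205200.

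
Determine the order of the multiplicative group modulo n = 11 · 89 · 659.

579040

φ(645161) = 645161 · (1 − 1/11) · (1 − 1/89) · (1 − 1/659)
       = 645161 · 579040/645161 = 579040.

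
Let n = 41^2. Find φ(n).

1640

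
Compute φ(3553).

First factor: 3553 = 11 · 17 · 19.
φ(11) = 11 − 1 = 10.
φ(17) = 17 − 1 = 16.
φ(19) = 19 − 1 = 18.
φ(3553) = 10 × 16 × 18 = 2880.

2880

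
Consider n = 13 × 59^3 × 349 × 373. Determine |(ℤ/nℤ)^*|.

313642889856

φ(13) = 13 − 1 = 12.
φ(59^3) = 59^2·(59−1) = 3481·58 = 201898.
φ(349) = 349 − 1 = 348.
φ(373) = 373 − 1 = 372.
φ(347563087079) = 12 × 201898 × 348 × 372 = 313642889856.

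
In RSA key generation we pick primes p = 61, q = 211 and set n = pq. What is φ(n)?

12600

φ(n) = (p − 1)(q − 1) = (61−1)(211−1) = 60·210 = 12600.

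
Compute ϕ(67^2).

4422

φ(4489) = 4489 · (1 − 1/67)
       = 4489 · 66/67 = 4422.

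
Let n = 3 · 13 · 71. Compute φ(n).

1680

φ(2769) = 2769 · (1 − 1/3) · (1 − 1/13) · (1 − 1/71)
       = 2769 · 1680/2769 = 1680.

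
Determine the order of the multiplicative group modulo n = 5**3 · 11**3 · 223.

φ(37101625) = 37101625 · (1 − 1/5) · (1 − 1/11) · (1 − 1/223)
       = 37101625 · 8880/12265 = 26862000.

26862000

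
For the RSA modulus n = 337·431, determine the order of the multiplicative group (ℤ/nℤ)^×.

144480

φ(pq) = (p−1)(q−1) = 336 · 430 = 144480.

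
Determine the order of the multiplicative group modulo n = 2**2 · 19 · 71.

φ(2^2) = 2^1·(2−1) = 2·1 = 2.
φ(19) = 19 − 1 = 18.
φ(71) = 71 − 1 = 70.
Since φ is multiplicative, φ(5396) = 2 · 18 · 70 = 2520.

2520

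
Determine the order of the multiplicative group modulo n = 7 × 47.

276

φ(329) = 329 · (1 − 1/7) · (1 − 1/47)
       = 329 · 276/329 = 276.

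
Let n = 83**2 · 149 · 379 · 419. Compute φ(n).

159155533152

φ(83^2) = 83^1·(83−1) = 83·82 = 6806.
φ(149) = 149 − 1 = 148.
φ(379) = 379 − 1 = 378.
φ(419) = 419 − 1 = 418.
Multiply: 6806 · 148 · 378 · 418 = 159155533152.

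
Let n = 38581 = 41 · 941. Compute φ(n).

φ(41) = 41 − 1 = 40.
φ(941) = 941 − 1 = 940.
Since φ is multiplicative, φ(38581) = 40 · 940 = 37600.

37600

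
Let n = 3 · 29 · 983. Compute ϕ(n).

φ(3) = 3 − 1 = 2.
φ(29) = 29 − 1 = 28.
φ(983) = 983 − 1 = 982.
Multiply: 2 · 28 · 982 = 54992.

54992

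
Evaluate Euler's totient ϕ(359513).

258720

Factor 359513: 359513 = 7**2 · 11 · 23 · 29.
φ(7^2) = 7^2 − 7^1 = 49 − 7 = 42.
φ(11) = 11 − 1 = 10.
φ(23) = 23 − 1 = 22.
φ(29) = 29 − 1 = 28.
Multiply: 42 · 10 · 22 · 28 = 258720.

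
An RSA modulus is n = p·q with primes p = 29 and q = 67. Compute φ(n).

1848

φ(pq) = (p−1)(q−1) = 28 · 66 = 1848.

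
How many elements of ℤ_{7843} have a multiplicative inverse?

First factor: 7843 = 11 · 23 · 31.
φ(7843) = 7843 · (1 − 1/11) · (1 − 1/23) · (1 − 1/31)
       = 7843 · 6600/7843 = 6600.

6600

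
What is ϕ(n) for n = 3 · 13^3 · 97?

389376

φ(639327) = 639327 · (1 − 1/3) · (1 − 1/13) · (1 − 1/97)
       = 639327 · 2304/3783 = 389376.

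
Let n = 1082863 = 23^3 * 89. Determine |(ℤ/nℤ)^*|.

1024144

φ(1082863) = 1082863 · (1 − 1/23) · (1 − 1/89)
       = 1082863 · 1936/2047 = 1024144.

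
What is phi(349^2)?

121452

φ(349^2) = 349^1·(349−1) = 349·348 = 121452.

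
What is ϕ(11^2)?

110

φ(11^2) = 11^2 − 11^1 = 121 − 11 = 110.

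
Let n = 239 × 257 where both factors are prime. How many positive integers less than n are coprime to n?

60928

φ(pq) = (p−1)(q−1) = 238 · 256 = 60928.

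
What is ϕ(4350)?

4350 = 2 × 3 × 5**2 × 29.
φ(2) = 2 − 1 = 1.
φ(3) = 3 − 1 = 2.
φ(5^2) = 5^2 − 5^1 = 25 − 5 = 20.
φ(29) = 29 − 1 = 28.
φ(4350) = 1 × 2 × 20 × 28 = 1120.

1120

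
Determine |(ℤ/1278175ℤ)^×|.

940800

Factor 1278175: 1278175 = 5^2 × 29 × 41 × 43.
φ(5^2) = 5^2 − 5^1 = 25 − 5 = 20.
φ(29) = 29 − 1 = 28.
φ(41) = 41 − 1 = 40.
φ(43) = 43 − 1 = 42.
Multiply: 20 · 28 · 40 · 42 = 940800.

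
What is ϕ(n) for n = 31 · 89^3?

20911440

φ(21854039) = 21854039 · (1 − 1/31) · (1 − 1/89)
       = 21854039 · 2640/2759 = 20911440.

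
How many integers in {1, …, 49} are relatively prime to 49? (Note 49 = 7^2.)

42

φ(49) = 49 · (1 − 1/7)
       = 49 · 6/7 = 42.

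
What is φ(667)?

667 = 23 · 29.
φ(667) = 667 · (1 − 1/23) · (1 − 1/29)
       = 667 · 616/667 = 616.

616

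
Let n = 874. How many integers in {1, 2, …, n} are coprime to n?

396

874 = 2 · 19 · 23.
φ(874) = 874 · (1 − 1/2) · (1 − 1/19) · (1 − 1/23)
       = 874 · 396/874 = 396.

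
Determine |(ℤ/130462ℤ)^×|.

60480

First factor: 130462 = 2 · 37 · 41 · 43.
φ(130462) = 130462 · (1 − 1/2) · (1 − 1/37) · (1 − 1/41) · (1 − 1/43)
       = 130462 · 60480/130462 = 60480.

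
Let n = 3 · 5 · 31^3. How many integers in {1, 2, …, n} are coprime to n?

230640

φ(446865) = 446865 · (1 − 1/3) · (1 − 1/5) · (1 − 1/31)
       = 446865 · 240/465 = 230640.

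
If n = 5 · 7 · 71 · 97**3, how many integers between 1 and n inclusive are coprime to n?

φ(5) = 5 − 1 = 4.
φ(7) = 7 − 1 = 6.
φ(71) = 71 − 1 = 70.
φ(97^3) = 97^3 − 97^2 = 912673 − 9409 = 903264.
Since φ is multiplicative, φ(2267992405) = 4 · 6 · 70 · 903264 = 1517483520.

1517483520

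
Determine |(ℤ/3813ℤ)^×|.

Factor 3813: 3813 = 3 · 31 · 41.
φ(3) = 3 − 1 = 2.
φ(31) = 31 − 1 = 30.
φ(41) = 41 − 1 = 40.
φ(3813) = 2 × 30 × 40 = 2400.

2400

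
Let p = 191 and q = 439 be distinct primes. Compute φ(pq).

φ(pq) = (p−1)(q−1) = 190 · 438 = 83220.

83220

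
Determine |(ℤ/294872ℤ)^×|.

134400

294872 = 2**3 · 29 · 31 · 41.
φ(294872) = 294872 · (1 − 1/2) · (1 − 1/29) · (1 − 1/31) · (1 − 1/41)
       = 294872 · 33600/73718 = 134400.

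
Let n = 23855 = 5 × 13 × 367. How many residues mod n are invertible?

φ(5) = 5 − 1 = 4.
φ(13) = 13 − 1 = 12.
φ(367) = 367 − 1 = 366.
Multiply: 4 · 12 · 366 = 17568.

17568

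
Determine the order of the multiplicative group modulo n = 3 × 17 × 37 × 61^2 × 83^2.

28696273920

φ(48371299503) = 48371299503 · (1 − 1/3) · (1 − 1/17) · (1 − 1/37) · (1 − 1/61) · (1 − 1/83)
       = 48371299503 · 5667840/9553881 = 28696273920.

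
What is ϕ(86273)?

72600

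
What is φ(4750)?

1800

4750 = 2 × 5^3 × 19.
φ(4750) = 4750 · (1 − 1/2) · (1 − 1/5) · (1 − 1/19)
       = 4750 · 72/190 = 1800.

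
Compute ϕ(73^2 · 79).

409968

φ(73^2) = 73^1·(73−1) = 73·72 = 5256.
φ(79) = 79 − 1 = 78.
Since φ is multiplicative, φ(420991) = 5256 · 78 = 409968.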